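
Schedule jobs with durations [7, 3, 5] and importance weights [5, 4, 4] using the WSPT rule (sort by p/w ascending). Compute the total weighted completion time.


Compute p/w ratios and sort ascending (WSPT): [(3, 4), (5, 4), (7, 5)]
Compute weighted completion times:
  Job (p=3,w=4): C=3, w*C=4*3=12
  Job (p=5,w=4): C=8, w*C=4*8=32
  Job (p=7,w=5): C=15, w*C=5*15=75
Total weighted completion time = 119

119


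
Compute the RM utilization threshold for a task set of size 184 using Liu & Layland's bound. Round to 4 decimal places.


Compute 2^(1/184) = 1.0037742087
Subtract 1: 1.0037742087 - 1 = 0.0037742087
Multiply by n: 184 * 0.0037742087 = 0.6944544008
Round to 4 dp: 0.6945

0.6945


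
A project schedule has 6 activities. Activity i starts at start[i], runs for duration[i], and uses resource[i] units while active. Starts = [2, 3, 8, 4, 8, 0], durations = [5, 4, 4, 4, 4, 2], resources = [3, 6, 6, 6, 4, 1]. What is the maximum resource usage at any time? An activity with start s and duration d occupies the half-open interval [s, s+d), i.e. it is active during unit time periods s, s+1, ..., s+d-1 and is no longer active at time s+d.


Each activity i is active on [start_i, start_i + duration_i).
Compute total resource usage per time slot:
  t=0: active resources = [1], total = 1
  t=1: active resources = [1], total = 1
  t=2: active resources = [3], total = 3
  t=3: active resources = [3, 6], total = 9
  t=4: active resources = [3, 6, 6], total = 15
  t=5: active resources = [3, 6, 6], total = 15
  t=6: active resources = [3, 6, 6], total = 15
  t=7: active resources = [6], total = 6
  t=8: active resources = [6, 4], total = 10
  t=9: active resources = [6, 4], total = 10
  t=10: active resources = [6, 4], total = 10
  t=11: active resources = [6, 4], total = 10
Peak resource demand = 15

15


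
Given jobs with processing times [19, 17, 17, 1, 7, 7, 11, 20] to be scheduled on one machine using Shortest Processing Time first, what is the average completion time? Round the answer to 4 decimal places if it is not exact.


Sort jobs by processing time (SPT order): [1, 7, 7, 11, 17, 17, 19, 20]
Compute completion times sequentially:
  Job 1: processing = 1, completes at 1
  Job 2: processing = 7, completes at 8
  Job 3: processing = 7, completes at 15
  Job 4: processing = 11, completes at 26
  Job 5: processing = 17, completes at 43
  Job 6: processing = 17, completes at 60
  Job 7: processing = 19, completes at 79
  Job 8: processing = 20, completes at 99
Sum of completion times = 331
Average completion time = 331/8 = 41.375

41.375


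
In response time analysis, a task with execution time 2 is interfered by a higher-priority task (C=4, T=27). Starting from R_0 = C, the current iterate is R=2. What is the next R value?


R_next = C + ceil(R_prev / T_hp) * C_hp
ceil(2 / 27) = ceil(0.0741) = 1
Interference = 1 * 4 = 4
R_next = 2 + 4 = 6

6


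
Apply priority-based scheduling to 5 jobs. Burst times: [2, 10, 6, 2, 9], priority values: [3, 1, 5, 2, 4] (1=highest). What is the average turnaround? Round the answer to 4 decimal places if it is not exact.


Sort by priority (ascending = highest first):
Order: [(1, 10), (2, 2), (3, 2), (4, 9), (5, 6)]
Completion times:
  Priority 1, burst=10, C=10
  Priority 2, burst=2, C=12
  Priority 3, burst=2, C=14
  Priority 4, burst=9, C=23
  Priority 5, burst=6, C=29
Average turnaround = 88/5 = 17.6

17.6


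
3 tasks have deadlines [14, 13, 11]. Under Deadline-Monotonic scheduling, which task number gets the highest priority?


Sort tasks by relative deadline (ascending):
  Task 3: deadline = 11
  Task 2: deadline = 13
  Task 1: deadline = 14
Priority order (highest first): [3, 2, 1]
Highest priority task = 3

3


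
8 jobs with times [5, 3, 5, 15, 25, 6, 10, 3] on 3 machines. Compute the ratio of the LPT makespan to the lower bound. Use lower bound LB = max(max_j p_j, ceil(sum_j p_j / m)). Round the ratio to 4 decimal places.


LPT order: [25, 15, 10, 6, 5, 5, 3, 3]
Machine loads after assignment: [25, 23, 24]
LPT makespan = 25
Lower bound = max(max_job, ceil(total/3)) = max(25, 24) = 25
Ratio = 25 / 25 = 1.0

1.0


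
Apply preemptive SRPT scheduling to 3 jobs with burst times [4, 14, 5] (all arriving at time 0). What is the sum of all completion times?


Since all jobs arrive at t=0, SRPT equals SPT ordering.
SPT order: [4, 5, 14]
Completion times:
  Job 1: p=4, C=4
  Job 2: p=5, C=9
  Job 3: p=14, C=23
Total completion time = 4 + 9 + 23 = 36

36


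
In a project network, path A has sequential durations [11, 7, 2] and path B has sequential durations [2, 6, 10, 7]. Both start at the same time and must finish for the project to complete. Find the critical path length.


Path A total = 11 + 7 + 2 = 20
Path B total = 2 + 6 + 10 + 7 = 25
Critical path = longest path = max(20, 25) = 25

25


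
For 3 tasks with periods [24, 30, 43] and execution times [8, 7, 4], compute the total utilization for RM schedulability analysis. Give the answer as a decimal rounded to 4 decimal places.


Compute individual utilizations (exact fractions):
  Task 1: C/T = 8/24 = 1/3 (approx. 0.3333)
  Task 2: C/T = 7/30 (approx. 0.2333)
  Task 3: C/T = 4/43 (approx. 0.093)
Total utilization U = 1/3 + 7/30 + 4/43 = 851/1290
Rounded to 4 decimal places: U = 0.6597
RM (Liu & Layland) bound for 3 tasks = 0.779763; compare with U = 851/1290 (approx. 0.659690)
U <= bound, so schedulable by RM sufficient condition.

0.6597


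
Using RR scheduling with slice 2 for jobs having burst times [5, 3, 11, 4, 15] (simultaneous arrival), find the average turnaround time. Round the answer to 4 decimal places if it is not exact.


Time quantum = 2
Execution trace:
  J1 runs 2 units, time = 2
  J2 runs 2 units, time = 4
  J3 runs 2 units, time = 6
  J4 runs 2 units, time = 8
  J5 runs 2 units, time = 10
  J1 runs 2 units, time = 12
  J2 runs 1 units, time = 13
  J3 runs 2 units, time = 15
  J4 runs 2 units, time = 17
  J5 runs 2 units, time = 19
  J1 runs 1 units, time = 20
  J3 runs 2 units, time = 22
  J5 runs 2 units, time = 24
  J3 runs 2 units, time = 26
  J5 runs 2 units, time = 28
  J3 runs 2 units, time = 30
  J5 runs 2 units, time = 32
  J3 runs 1 units, time = 33
  J5 runs 2 units, time = 35
  J5 runs 2 units, time = 37
  J5 runs 1 units, time = 38
Finish times: [20, 13, 33, 17, 38]
Average turnaround = 121/5 = 24.2

24.2


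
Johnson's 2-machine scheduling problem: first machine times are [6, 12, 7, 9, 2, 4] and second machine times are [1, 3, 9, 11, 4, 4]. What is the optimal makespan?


Apply Johnson's rule:
  Group 1 (a <= b): [(5, 2, 4), (6, 4, 4), (3, 7, 9), (4, 9, 11)]
  Group 2 (a > b): [(2, 12, 3), (1, 6, 1)]
Optimal job order: [5, 6, 3, 4, 2, 1]
Schedule:
  Job 5: M1 done at 2, M2 done at 6
  Job 6: M1 done at 6, M2 done at 10
  Job 3: M1 done at 13, M2 done at 22
  Job 4: M1 done at 22, M2 done at 33
  Job 2: M1 done at 34, M2 done at 37
  Job 1: M1 done at 40, M2 done at 41
Makespan = 41

41


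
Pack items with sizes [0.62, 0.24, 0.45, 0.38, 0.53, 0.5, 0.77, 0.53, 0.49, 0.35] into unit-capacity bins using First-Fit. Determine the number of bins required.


Place items sequentially using First-Fit:
  Item 0.62 -> new Bin 1
  Item 0.24 -> Bin 1 (now 0.86)
  Item 0.45 -> new Bin 2
  Item 0.38 -> Bin 2 (now 0.83)
  Item 0.53 -> new Bin 3
  Item 0.5 -> new Bin 4
  Item 0.77 -> new Bin 5
  Item 0.53 -> new Bin 6
  Item 0.49 -> Bin 4 (now 0.99)
  Item 0.35 -> Bin 3 (now 0.88)
Total bins used = 6

6


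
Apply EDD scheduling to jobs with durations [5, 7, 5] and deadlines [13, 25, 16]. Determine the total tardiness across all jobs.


Sort by due date (EDD order): [(5, 13), (5, 16), (7, 25)]
Compute completion times and tardiness:
  Job 1: p=5, d=13, C=5, tardiness=max(0,5-13)=0
  Job 2: p=5, d=16, C=10, tardiness=max(0,10-16)=0
  Job 3: p=7, d=25, C=17, tardiness=max(0,17-25)=0
Total tardiness = 0

0


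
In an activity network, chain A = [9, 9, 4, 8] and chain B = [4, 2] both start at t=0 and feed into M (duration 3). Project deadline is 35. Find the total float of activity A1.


Forward pass: ES(A1) = sum of predecessors on chain A = 0
EF = ES + duration = 0 + 9 = 9
Backward pass: LF(M) = deadline = 35; LS(M) = 35 - 3 = 32
LF(A1) = LS(M) - sum(successors on chain A) = 32 - 21 = 11
LS = LF - duration = 11 - 9 = 2
Total float = LS - ES = 2 - 0 = 2

2


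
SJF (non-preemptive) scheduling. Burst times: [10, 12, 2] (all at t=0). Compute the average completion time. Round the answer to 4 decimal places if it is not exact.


SJF order (ascending): [2, 10, 12]
Completion times:
  Job 1: burst=2, C=2
  Job 2: burst=10, C=12
  Job 3: burst=12, C=24
Average completion = 38/3 = 12.6667

12.6667


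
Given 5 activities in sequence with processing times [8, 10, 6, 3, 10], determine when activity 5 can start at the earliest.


Activity 5 starts after activities 1 through 4 complete.
Predecessor durations: [8, 10, 6, 3]
ES = 8 + 10 + 6 + 3 = 27

27


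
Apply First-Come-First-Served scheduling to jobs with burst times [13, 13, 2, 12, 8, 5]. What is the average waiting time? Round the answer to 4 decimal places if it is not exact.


FCFS order (as given): [13, 13, 2, 12, 8, 5]
Waiting times:
  Job 1: wait = 0
  Job 2: wait = 13
  Job 3: wait = 26
  Job 4: wait = 28
  Job 5: wait = 40
  Job 6: wait = 48
Sum of waiting times = 155
Average waiting time = 155/6 = 25.8333

25.8333


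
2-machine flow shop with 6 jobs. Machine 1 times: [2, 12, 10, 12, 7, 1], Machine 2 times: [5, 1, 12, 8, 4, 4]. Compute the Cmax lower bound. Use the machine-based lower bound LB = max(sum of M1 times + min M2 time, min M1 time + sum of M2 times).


LB1 = sum(M1 times) + min(M2 times) = 44 + 1 = 45
LB2 = min(M1 times) + sum(M2 times) = 1 + 34 = 35
Lower bound = max(LB1, LB2) = max(45, 35) = 45

45


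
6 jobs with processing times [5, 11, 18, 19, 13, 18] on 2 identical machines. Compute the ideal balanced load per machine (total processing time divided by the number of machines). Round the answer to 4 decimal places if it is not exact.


Total processing time = 5 + 11 + 18 + 19 + 13 + 18 = 84
Number of machines = 2
Ideal balanced load = 84 / 2 = 42.0

42.0


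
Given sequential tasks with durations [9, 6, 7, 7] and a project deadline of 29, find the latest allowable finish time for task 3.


LF(activity 3) = deadline - sum of successor durations
Successors: activities 4 through 4 with durations [7]
Sum of successor durations = 7
LF = 29 - 7 = 22

22


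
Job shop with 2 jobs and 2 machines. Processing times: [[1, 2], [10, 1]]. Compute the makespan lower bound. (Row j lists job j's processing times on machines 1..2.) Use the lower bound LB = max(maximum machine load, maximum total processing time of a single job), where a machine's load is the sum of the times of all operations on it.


Machine loads:
  Machine 1: 1 + 10 = 11
  Machine 2: 2 + 1 = 3
Max machine load = 11
Job totals:
  Job 1: 3
  Job 2: 11
Max job total = 11
Lower bound = max(11, 11) = 11

11


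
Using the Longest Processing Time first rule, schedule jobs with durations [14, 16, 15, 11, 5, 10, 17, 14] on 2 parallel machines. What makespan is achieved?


Sort jobs in decreasing order (LPT): [17, 16, 15, 14, 14, 11, 10, 5]
Assign each job to the least loaded machine:
  Machine 1: jobs [17, 14, 14, 5], load = 50
  Machine 2: jobs [16, 15, 11, 10], load = 52
Makespan = max load = 52

52


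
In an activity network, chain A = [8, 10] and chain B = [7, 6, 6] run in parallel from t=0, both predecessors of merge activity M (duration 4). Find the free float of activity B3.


ES(B3) = sum of predecessors on chain B = 13
EF(B3) = ES + duration = 13 + 6 = 19
Successor of B3 is M. ES(M) = max(sum(A), sum(B)) = max(18, 19) = 19
Free float = ES(successor) - EF(current) = 19 - 19 = 0

0


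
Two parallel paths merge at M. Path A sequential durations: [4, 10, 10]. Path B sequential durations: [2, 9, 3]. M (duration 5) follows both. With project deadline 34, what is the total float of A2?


Forward pass: ES(A2) = sum of predecessors on chain A = 4
EF = ES + duration = 4 + 10 = 14
Backward pass: LF(M) = deadline = 34; LS(M) = 34 - 5 = 29
LF(A2) = LS(M) - sum(successors on chain A) = 29 - 10 = 19
LS = LF - duration = 19 - 10 = 9
Total float = LS - ES = 9 - 4 = 5

5


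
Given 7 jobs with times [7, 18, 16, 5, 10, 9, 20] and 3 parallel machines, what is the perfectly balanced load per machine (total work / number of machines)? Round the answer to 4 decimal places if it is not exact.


Total processing time = 7 + 18 + 16 + 5 + 10 + 9 + 20 = 85
Number of machines = 3
Ideal balanced load = 85 / 3 = 28.3333

28.3333


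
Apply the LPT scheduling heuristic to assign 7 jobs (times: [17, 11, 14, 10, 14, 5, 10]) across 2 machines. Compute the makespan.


Sort jobs in decreasing order (LPT): [17, 14, 14, 11, 10, 10, 5]
Assign each job to the least loaded machine:
  Machine 1: jobs [17, 11, 10, 5], load = 43
  Machine 2: jobs [14, 14, 10], load = 38
Makespan = max load = 43

43


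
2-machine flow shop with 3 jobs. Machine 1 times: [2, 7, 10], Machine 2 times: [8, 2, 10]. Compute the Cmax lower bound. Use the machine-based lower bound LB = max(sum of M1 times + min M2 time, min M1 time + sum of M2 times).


LB1 = sum(M1 times) + min(M2 times) = 19 + 2 = 21
LB2 = min(M1 times) + sum(M2 times) = 2 + 20 = 22
Lower bound = max(LB1, LB2) = max(21, 22) = 22

22


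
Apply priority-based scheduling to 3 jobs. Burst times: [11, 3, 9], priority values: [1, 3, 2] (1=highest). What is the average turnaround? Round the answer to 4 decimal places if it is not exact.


Sort by priority (ascending = highest first):
Order: [(1, 11), (2, 9), (3, 3)]
Completion times:
  Priority 1, burst=11, C=11
  Priority 2, burst=9, C=20
  Priority 3, burst=3, C=23
Average turnaround = 54/3 = 18.0

18.0


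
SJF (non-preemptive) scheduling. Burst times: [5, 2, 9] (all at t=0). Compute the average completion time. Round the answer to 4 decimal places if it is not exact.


SJF order (ascending): [2, 5, 9]
Completion times:
  Job 1: burst=2, C=2
  Job 2: burst=5, C=7
  Job 3: burst=9, C=16
Average completion = 25/3 = 8.3333

8.3333


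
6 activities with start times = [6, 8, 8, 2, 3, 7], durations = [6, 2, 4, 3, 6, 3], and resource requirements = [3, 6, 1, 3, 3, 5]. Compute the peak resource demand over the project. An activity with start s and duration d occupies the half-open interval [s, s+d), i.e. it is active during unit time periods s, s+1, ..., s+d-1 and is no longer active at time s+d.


Each activity i is active on [start_i, start_i + duration_i).
Compute total resource usage per time slot:
  t=0: active resources = [], total = 0
  t=1: active resources = [], total = 0
  t=2: active resources = [3], total = 3
  t=3: active resources = [3, 3], total = 6
  t=4: active resources = [3, 3], total = 6
  t=5: active resources = [3], total = 3
  t=6: active resources = [3, 3], total = 6
  t=7: active resources = [3, 3, 5], total = 11
  t=8: active resources = [3, 6, 1, 3, 5], total = 18
  t=9: active resources = [3, 6, 1, 5], total = 15
  t=10: active resources = [3, 1], total = 4
  t=11: active resources = [3, 1], total = 4
Peak resource demand = 18

18


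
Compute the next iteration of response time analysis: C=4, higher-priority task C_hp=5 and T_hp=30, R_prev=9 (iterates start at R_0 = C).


R_next = C + ceil(R_prev / T_hp) * C_hp
ceil(9 / 30) = ceil(0.3) = 1
Interference = 1 * 5 = 5
R_next = 4 + 5 = 9
R_next = R_prev, so the iteration has converged (response time = 9).

9


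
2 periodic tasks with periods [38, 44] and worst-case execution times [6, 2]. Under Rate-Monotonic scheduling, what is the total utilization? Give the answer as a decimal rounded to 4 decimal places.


Compute individual utilizations (exact fractions):
  Task 1: C/T = 6/38 = 3/19 (approx. 0.1579)
  Task 2: C/T = 2/44 = 1/22 (approx. 0.0455)
Total utilization U = 3/19 + 1/22 = 85/418
Rounded to 4 decimal places: U = 0.2033
RM (Liu & Layland) bound for 2 tasks = 0.828427; compare with U = 85/418 (approx. 0.203349)
U <= bound, so schedulable by RM sufficient condition.

0.2033


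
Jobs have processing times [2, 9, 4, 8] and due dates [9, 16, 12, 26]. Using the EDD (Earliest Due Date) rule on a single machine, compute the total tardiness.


Sort by due date (EDD order): [(2, 9), (4, 12), (9, 16), (8, 26)]
Compute completion times and tardiness:
  Job 1: p=2, d=9, C=2, tardiness=max(0,2-9)=0
  Job 2: p=4, d=12, C=6, tardiness=max(0,6-12)=0
  Job 3: p=9, d=16, C=15, tardiness=max(0,15-16)=0
  Job 4: p=8, d=26, C=23, tardiness=max(0,23-26)=0
Total tardiness = 0

0


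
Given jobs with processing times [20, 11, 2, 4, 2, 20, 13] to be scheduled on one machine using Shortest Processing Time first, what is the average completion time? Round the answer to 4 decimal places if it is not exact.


Sort jobs by processing time (SPT order): [2, 2, 4, 11, 13, 20, 20]
Compute completion times sequentially:
  Job 1: processing = 2, completes at 2
  Job 2: processing = 2, completes at 4
  Job 3: processing = 4, completes at 8
  Job 4: processing = 11, completes at 19
  Job 5: processing = 13, completes at 32
  Job 6: processing = 20, completes at 52
  Job 7: processing = 20, completes at 72
Sum of completion times = 189
Average completion time = 189/7 = 27.0

27.0


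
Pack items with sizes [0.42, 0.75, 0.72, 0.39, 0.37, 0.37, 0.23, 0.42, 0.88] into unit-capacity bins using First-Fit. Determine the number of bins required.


Place items sequentially using First-Fit:
  Item 0.42 -> new Bin 1
  Item 0.75 -> new Bin 2
  Item 0.72 -> new Bin 3
  Item 0.39 -> Bin 1 (now 0.81)
  Item 0.37 -> new Bin 4
  Item 0.37 -> Bin 4 (now 0.74)
  Item 0.23 -> Bin 2 (now 0.98)
  Item 0.42 -> new Bin 5
  Item 0.88 -> new Bin 6
Total bins used = 6

6


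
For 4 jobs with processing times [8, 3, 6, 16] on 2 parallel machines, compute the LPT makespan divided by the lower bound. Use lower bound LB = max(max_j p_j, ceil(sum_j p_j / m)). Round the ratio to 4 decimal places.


LPT order: [16, 8, 6, 3]
Machine loads after assignment: [16, 17]
LPT makespan = 17
Lower bound = max(max_job, ceil(total/2)) = max(16, 17) = 17
Ratio = 17 / 17 = 1.0

1.0


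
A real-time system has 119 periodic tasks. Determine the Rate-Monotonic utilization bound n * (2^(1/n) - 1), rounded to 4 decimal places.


Compute 2^(1/119) = 1.0058417632
Subtract 1: 1.0058417632 - 1 = 0.0058417632
Multiply by n: 119 * 0.0058417632 = 0.6951698208
Round to 4 dp: 0.6952

0.6952


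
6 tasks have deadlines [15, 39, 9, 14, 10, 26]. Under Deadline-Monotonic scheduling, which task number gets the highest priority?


Sort tasks by relative deadline (ascending):
  Task 3: deadline = 9
  Task 5: deadline = 10
  Task 4: deadline = 14
  Task 1: deadline = 15
  Task 6: deadline = 26
  Task 2: deadline = 39
Priority order (highest first): [3, 5, 4, 1, 6, 2]
Highest priority task = 3

3


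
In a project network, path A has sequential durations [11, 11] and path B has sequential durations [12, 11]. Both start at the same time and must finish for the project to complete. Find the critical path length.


Path A total = 11 + 11 = 22
Path B total = 12 + 11 = 23
Critical path = longest path = max(22, 23) = 23

23


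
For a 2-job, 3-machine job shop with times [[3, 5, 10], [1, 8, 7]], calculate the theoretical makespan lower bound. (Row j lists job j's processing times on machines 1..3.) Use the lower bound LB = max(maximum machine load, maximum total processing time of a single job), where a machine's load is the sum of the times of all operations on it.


Machine loads:
  Machine 1: 3 + 1 = 4
  Machine 2: 5 + 8 = 13
  Machine 3: 10 + 7 = 17
Max machine load = 17
Job totals:
  Job 1: 18
  Job 2: 16
Max job total = 18
Lower bound = max(17, 18) = 18

18


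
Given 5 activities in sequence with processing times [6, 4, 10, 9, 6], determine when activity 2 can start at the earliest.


Activity 2 starts after activities 1 through 1 complete.
Predecessor durations: [6]
ES = 6 = 6

6


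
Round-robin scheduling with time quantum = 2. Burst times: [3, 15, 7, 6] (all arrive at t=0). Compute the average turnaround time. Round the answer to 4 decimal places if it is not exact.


Time quantum = 2
Execution trace:
  J1 runs 2 units, time = 2
  J2 runs 2 units, time = 4
  J3 runs 2 units, time = 6
  J4 runs 2 units, time = 8
  J1 runs 1 units, time = 9
  J2 runs 2 units, time = 11
  J3 runs 2 units, time = 13
  J4 runs 2 units, time = 15
  J2 runs 2 units, time = 17
  J3 runs 2 units, time = 19
  J4 runs 2 units, time = 21
  J2 runs 2 units, time = 23
  J3 runs 1 units, time = 24
  J2 runs 2 units, time = 26
  J2 runs 2 units, time = 28
  J2 runs 2 units, time = 30
  J2 runs 1 units, time = 31
Finish times: [9, 31, 24, 21]
Average turnaround = 85/4 = 21.25

21.25


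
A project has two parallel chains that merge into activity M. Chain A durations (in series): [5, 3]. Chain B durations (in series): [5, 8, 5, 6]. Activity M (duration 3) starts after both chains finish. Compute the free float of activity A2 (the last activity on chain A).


ES(A2) = sum of predecessors on chain A = 5
EF(A2) = ES + duration = 5 + 3 = 8
Successor of A2 is M. ES(M) = max(sum(A), sum(B)) = max(8, 24) = 24
Free float = ES(successor) - EF(current) = 24 - 8 = 16

16


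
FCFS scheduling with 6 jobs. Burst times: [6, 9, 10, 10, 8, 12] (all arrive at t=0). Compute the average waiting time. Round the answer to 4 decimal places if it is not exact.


FCFS order (as given): [6, 9, 10, 10, 8, 12]
Waiting times:
  Job 1: wait = 0
  Job 2: wait = 6
  Job 3: wait = 15
  Job 4: wait = 25
  Job 5: wait = 35
  Job 6: wait = 43
Sum of waiting times = 124
Average waiting time = 124/6 = 20.6667

20.6667


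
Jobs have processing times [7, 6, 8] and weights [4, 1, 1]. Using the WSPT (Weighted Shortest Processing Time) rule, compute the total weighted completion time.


Compute p/w ratios and sort ascending (WSPT): [(7, 4), (6, 1), (8, 1)]
Compute weighted completion times:
  Job (p=7,w=4): C=7, w*C=4*7=28
  Job (p=6,w=1): C=13, w*C=1*13=13
  Job (p=8,w=1): C=21, w*C=1*21=21
Total weighted completion time = 62

62


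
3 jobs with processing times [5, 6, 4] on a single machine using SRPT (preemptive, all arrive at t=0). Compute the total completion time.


Since all jobs arrive at t=0, SRPT equals SPT ordering.
SPT order: [4, 5, 6]
Completion times:
  Job 1: p=4, C=4
  Job 2: p=5, C=9
  Job 3: p=6, C=15
Total completion time = 4 + 9 + 15 = 28

28


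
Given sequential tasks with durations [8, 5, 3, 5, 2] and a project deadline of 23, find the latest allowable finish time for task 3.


LF(activity 3) = deadline - sum of successor durations
Successors: activities 4 through 5 with durations [5, 2]
Sum of successor durations = 7
LF = 23 - 7 = 16

16


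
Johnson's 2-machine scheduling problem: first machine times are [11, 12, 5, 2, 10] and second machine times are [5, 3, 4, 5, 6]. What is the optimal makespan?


Apply Johnson's rule:
  Group 1 (a <= b): [(4, 2, 5)]
  Group 2 (a > b): [(5, 10, 6), (1, 11, 5), (3, 5, 4), (2, 12, 3)]
Optimal job order: [4, 5, 1, 3, 2]
Schedule:
  Job 4: M1 done at 2, M2 done at 7
  Job 5: M1 done at 12, M2 done at 18
  Job 1: M1 done at 23, M2 done at 28
  Job 3: M1 done at 28, M2 done at 32
  Job 2: M1 done at 40, M2 done at 43
Makespan = 43

43


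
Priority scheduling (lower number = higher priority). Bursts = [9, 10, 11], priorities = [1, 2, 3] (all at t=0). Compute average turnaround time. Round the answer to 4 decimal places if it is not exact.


Sort by priority (ascending = highest first):
Order: [(1, 9), (2, 10), (3, 11)]
Completion times:
  Priority 1, burst=9, C=9
  Priority 2, burst=10, C=19
  Priority 3, burst=11, C=30
Average turnaround = 58/3 = 19.3333

19.3333


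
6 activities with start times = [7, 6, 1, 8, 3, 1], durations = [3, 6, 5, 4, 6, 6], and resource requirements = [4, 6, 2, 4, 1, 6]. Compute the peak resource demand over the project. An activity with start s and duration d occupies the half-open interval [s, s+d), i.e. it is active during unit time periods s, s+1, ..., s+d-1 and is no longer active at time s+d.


Each activity i is active on [start_i, start_i + duration_i).
Compute total resource usage per time slot:
  t=0: active resources = [], total = 0
  t=1: active resources = [2, 6], total = 8
  t=2: active resources = [2, 6], total = 8
  t=3: active resources = [2, 1, 6], total = 9
  t=4: active resources = [2, 1, 6], total = 9
  t=5: active resources = [2, 1, 6], total = 9
  t=6: active resources = [6, 1, 6], total = 13
  t=7: active resources = [4, 6, 1], total = 11
  t=8: active resources = [4, 6, 4, 1], total = 15
  t=9: active resources = [4, 6, 4], total = 14
  t=10: active resources = [6, 4], total = 10
  t=11: active resources = [6, 4], total = 10
Peak resource demand = 15

15


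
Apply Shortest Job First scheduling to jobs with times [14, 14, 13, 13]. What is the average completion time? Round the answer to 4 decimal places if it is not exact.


SJF order (ascending): [13, 13, 14, 14]
Completion times:
  Job 1: burst=13, C=13
  Job 2: burst=13, C=26
  Job 3: burst=14, C=40
  Job 4: burst=14, C=54
Average completion = 133/4 = 33.25

33.25


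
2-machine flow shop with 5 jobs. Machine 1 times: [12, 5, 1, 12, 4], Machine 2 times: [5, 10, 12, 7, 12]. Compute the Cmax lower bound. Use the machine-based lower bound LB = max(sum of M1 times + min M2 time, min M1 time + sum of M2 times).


LB1 = sum(M1 times) + min(M2 times) = 34 + 5 = 39
LB2 = min(M1 times) + sum(M2 times) = 1 + 46 = 47
Lower bound = max(LB1, LB2) = max(39, 47) = 47

47


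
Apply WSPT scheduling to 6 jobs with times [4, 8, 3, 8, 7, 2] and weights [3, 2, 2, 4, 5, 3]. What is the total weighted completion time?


Compute p/w ratios and sort ascending (WSPT): [(2, 3), (4, 3), (7, 5), (3, 2), (8, 4), (8, 2)]
Compute weighted completion times:
  Job (p=2,w=3): C=2, w*C=3*2=6
  Job (p=4,w=3): C=6, w*C=3*6=18
  Job (p=7,w=5): C=13, w*C=5*13=65
  Job (p=3,w=2): C=16, w*C=2*16=32
  Job (p=8,w=4): C=24, w*C=4*24=96
  Job (p=8,w=2): C=32, w*C=2*32=64
Total weighted completion time = 281

281


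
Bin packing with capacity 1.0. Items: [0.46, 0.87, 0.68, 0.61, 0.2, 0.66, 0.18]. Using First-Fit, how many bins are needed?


Place items sequentially using First-Fit:
  Item 0.46 -> new Bin 1
  Item 0.87 -> new Bin 2
  Item 0.68 -> new Bin 3
  Item 0.61 -> new Bin 4
  Item 0.2 -> Bin 1 (now 0.66)
  Item 0.66 -> new Bin 5
  Item 0.18 -> Bin 1 (now 0.84)
Total bins used = 5

5


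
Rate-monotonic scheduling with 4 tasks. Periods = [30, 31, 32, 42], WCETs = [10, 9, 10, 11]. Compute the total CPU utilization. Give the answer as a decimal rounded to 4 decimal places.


Compute individual utilizations (exact fractions):
  Task 1: C/T = 10/30 = 1/3 (approx. 0.3333)
  Task 2: C/T = 9/31 (approx. 0.2903)
  Task 3: C/T = 10/32 = 5/16 (approx. 0.3125)
  Task 4: C/T = 11/42 (approx. 0.2619)
Total utilization U = 1/3 + 9/31 + 5/16 + 11/42 = 12479/10416
Rounded to 4 decimal places: U = 1.1981
RM (Liu & Layland) bound for 4 tasks = 0.756828; compare with U = 12479/10416 (approx. 1.198061)
U > 1, so the task set is not schedulable (processor overloaded).

1.1981


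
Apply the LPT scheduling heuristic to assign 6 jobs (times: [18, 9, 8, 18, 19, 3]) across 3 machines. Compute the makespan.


Sort jobs in decreasing order (LPT): [19, 18, 18, 9, 8, 3]
Assign each job to the least loaded machine:
  Machine 1: jobs [19, 3], load = 22
  Machine 2: jobs [18, 9], load = 27
  Machine 3: jobs [18, 8], load = 26
Makespan = max load = 27

27


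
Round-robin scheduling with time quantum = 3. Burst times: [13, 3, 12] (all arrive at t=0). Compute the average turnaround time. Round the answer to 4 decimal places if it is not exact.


Time quantum = 3
Execution trace:
  J1 runs 3 units, time = 3
  J2 runs 3 units, time = 6
  J3 runs 3 units, time = 9
  J1 runs 3 units, time = 12
  J3 runs 3 units, time = 15
  J1 runs 3 units, time = 18
  J3 runs 3 units, time = 21
  J1 runs 3 units, time = 24
  J3 runs 3 units, time = 27
  J1 runs 1 units, time = 28
Finish times: [28, 6, 27]
Average turnaround = 61/3 = 20.3333

20.3333


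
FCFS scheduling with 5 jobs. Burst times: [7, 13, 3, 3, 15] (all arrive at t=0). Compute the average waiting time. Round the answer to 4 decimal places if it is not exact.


FCFS order (as given): [7, 13, 3, 3, 15]
Waiting times:
  Job 1: wait = 0
  Job 2: wait = 7
  Job 3: wait = 20
  Job 4: wait = 23
  Job 5: wait = 26
Sum of waiting times = 76
Average waiting time = 76/5 = 15.2

15.2


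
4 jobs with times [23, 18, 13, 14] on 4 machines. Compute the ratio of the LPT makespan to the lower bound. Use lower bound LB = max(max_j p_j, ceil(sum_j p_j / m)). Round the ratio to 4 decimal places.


LPT order: [23, 18, 14, 13]
Machine loads after assignment: [23, 18, 14, 13]
LPT makespan = 23
Lower bound = max(max_job, ceil(total/4)) = max(23, 17) = 23
Ratio = 23 / 23 = 1.0

1.0


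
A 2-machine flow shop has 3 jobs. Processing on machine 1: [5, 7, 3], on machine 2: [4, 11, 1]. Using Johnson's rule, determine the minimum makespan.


Apply Johnson's rule:
  Group 1 (a <= b): [(2, 7, 11)]
  Group 2 (a > b): [(1, 5, 4), (3, 3, 1)]
Optimal job order: [2, 1, 3]
Schedule:
  Job 2: M1 done at 7, M2 done at 18
  Job 1: M1 done at 12, M2 done at 22
  Job 3: M1 done at 15, M2 done at 23
Makespan = 23

23


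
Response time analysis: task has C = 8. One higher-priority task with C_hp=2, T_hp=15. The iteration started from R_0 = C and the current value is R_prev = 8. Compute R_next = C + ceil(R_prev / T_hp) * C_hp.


R_next = C + ceil(R_prev / T_hp) * C_hp
ceil(8 / 15) = ceil(0.5333) = 1
Interference = 1 * 2 = 2
R_next = 8 + 2 = 10

10


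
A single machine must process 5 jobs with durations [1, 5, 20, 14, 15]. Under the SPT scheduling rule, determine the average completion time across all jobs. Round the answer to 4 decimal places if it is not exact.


Sort jobs by processing time (SPT order): [1, 5, 14, 15, 20]
Compute completion times sequentially:
  Job 1: processing = 1, completes at 1
  Job 2: processing = 5, completes at 6
  Job 3: processing = 14, completes at 20
  Job 4: processing = 15, completes at 35
  Job 5: processing = 20, completes at 55
Sum of completion times = 117
Average completion time = 117/5 = 23.4

23.4


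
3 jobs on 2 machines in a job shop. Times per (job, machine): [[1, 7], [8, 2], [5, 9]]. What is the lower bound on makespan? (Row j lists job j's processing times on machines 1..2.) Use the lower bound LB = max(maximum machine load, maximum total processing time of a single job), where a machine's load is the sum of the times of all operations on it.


Machine loads:
  Machine 1: 1 + 8 + 5 = 14
  Machine 2: 7 + 2 + 9 = 18
Max machine load = 18
Job totals:
  Job 1: 8
  Job 2: 10
  Job 3: 14
Max job total = 14
Lower bound = max(18, 14) = 18

18


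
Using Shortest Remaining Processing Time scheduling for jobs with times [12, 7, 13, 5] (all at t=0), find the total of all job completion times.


Since all jobs arrive at t=0, SRPT equals SPT ordering.
SPT order: [5, 7, 12, 13]
Completion times:
  Job 1: p=5, C=5
  Job 2: p=7, C=12
  Job 3: p=12, C=24
  Job 4: p=13, C=37
Total completion time = 5 + 12 + 24 + 37 = 78

78


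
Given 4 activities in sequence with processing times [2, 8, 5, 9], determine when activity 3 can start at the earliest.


Activity 3 starts after activities 1 through 2 complete.
Predecessor durations: [2, 8]
ES = 2 + 8 = 10

10


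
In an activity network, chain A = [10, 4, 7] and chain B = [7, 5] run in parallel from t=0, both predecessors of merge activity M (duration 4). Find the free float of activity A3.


ES(A3) = sum of predecessors on chain A = 14
EF(A3) = ES + duration = 14 + 7 = 21
Successor of A3 is M. ES(M) = max(sum(A), sum(B)) = max(21, 12) = 21
Free float = ES(successor) - EF(current) = 21 - 21 = 0

0


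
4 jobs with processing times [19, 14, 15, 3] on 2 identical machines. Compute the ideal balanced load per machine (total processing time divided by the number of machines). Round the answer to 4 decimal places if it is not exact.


Total processing time = 19 + 14 + 15 + 3 = 51
Number of machines = 2
Ideal balanced load = 51 / 2 = 25.5

25.5


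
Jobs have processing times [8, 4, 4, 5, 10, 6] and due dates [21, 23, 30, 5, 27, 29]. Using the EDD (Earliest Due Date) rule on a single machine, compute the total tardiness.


Sort by due date (EDD order): [(5, 5), (8, 21), (4, 23), (10, 27), (6, 29), (4, 30)]
Compute completion times and tardiness:
  Job 1: p=5, d=5, C=5, tardiness=max(0,5-5)=0
  Job 2: p=8, d=21, C=13, tardiness=max(0,13-21)=0
  Job 3: p=4, d=23, C=17, tardiness=max(0,17-23)=0
  Job 4: p=10, d=27, C=27, tardiness=max(0,27-27)=0
  Job 5: p=6, d=29, C=33, tardiness=max(0,33-29)=4
  Job 6: p=4, d=30, C=37, tardiness=max(0,37-30)=7
Total tardiness = 11

11


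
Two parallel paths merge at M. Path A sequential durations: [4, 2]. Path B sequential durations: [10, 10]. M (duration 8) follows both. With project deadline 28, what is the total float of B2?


Forward pass: ES(B2) = sum of predecessors on chain B = 10
EF = ES + duration = 10 + 10 = 20
Backward pass: LF(M) = deadline = 28; LS(M) = 28 - 8 = 20
LF(B2) = LS(M) - sum(successors on chain B) = 20 - 0 = 20
LS = LF - duration = 20 - 10 = 10
Total float = LS - ES = 10 - 10 = 0

0


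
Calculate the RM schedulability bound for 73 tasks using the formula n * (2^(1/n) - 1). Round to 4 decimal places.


Compute 2^(1/73) = 1.0095403890
Subtract 1: 1.0095403890 - 1 = 0.0095403890
Multiply by n: 73 * 0.0095403890 = 0.6964483970
Round to 4 dp: 0.6964

0.6964


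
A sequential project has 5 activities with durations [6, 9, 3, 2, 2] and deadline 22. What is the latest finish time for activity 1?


LF(activity 1) = deadline - sum of successor durations
Successors: activities 2 through 5 with durations [9, 3, 2, 2]
Sum of successor durations = 16
LF = 22 - 16 = 6

6


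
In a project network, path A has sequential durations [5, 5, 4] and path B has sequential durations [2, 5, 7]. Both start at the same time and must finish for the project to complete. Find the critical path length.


Path A total = 5 + 5 + 4 = 14
Path B total = 2 + 5 + 7 = 14
Critical path = longest path = max(14, 14) = 14

14


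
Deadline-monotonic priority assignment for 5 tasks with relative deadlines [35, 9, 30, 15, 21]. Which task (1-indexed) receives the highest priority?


Sort tasks by relative deadline (ascending):
  Task 2: deadline = 9
  Task 4: deadline = 15
  Task 5: deadline = 21
  Task 3: deadline = 30
  Task 1: deadline = 35
Priority order (highest first): [2, 4, 5, 3, 1]
Highest priority task = 2

2


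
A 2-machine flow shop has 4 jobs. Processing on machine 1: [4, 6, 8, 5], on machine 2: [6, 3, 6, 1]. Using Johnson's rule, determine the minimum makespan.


Apply Johnson's rule:
  Group 1 (a <= b): [(1, 4, 6)]
  Group 2 (a > b): [(3, 8, 6), (2, 6, 3), (4, 5, 1)]
Optimal job order: [1, 3, 2, 4]
Schedule:
  Job 1: M1 done at 4, M2 done at 10
  Job 3: M1 done at 12, M2 done at 18
  Job 2: M1 done at 18, M2 done at 21
  Job 4: M1 done at 23, M2 done at 24
Makespan = 24

24


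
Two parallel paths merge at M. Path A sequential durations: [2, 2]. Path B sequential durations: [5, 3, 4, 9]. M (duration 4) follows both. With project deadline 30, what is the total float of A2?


Forward pass: ES(A2) = sum of predecessors on chain A = 2
EF = ES + duration = 2 + 2 = 4
Backward pass: LF(M) = deadline = 30; LS(M) = 30 - 4 = 26
LF(A2) = LS(M) - sum(successors on chain A) = 26 - 0 = 26
LS = LF - duration = 26 - 2 = 24
Total float = LS - ES = 24 - 2 = 22

22


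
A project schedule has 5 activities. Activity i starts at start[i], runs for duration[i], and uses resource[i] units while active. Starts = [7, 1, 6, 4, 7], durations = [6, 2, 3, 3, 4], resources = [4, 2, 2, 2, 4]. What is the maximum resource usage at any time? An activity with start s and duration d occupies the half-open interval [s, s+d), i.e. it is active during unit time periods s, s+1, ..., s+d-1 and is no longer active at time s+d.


Each activity i is active on [start_i, start_i + duration_i).
Compute total resource usage per time slot:
  t=0: active resources = [], total = 0
  t=1: active resources = [2], total = 2
  t=2: active resources = [2], total = 2
  t=3: active resources = [], total = 0
  t=4: active resources = [2], total = 2
  t=5: active resources = [2], total = 2
  t=6: active resources = [2, 2], total = 4
  t=7: active resources = [4, 2, 4], total = 10
  t=8: active resources = [4, 2, 4], total = 10
  t=9: active resources = [4, 4], total = 8
  t=10: active resources = [4, 4], total = 8
  t=11: active resources = [4], total = 4
  t=12: active resources = [4], total = 4
Peak resource demand = 10

10


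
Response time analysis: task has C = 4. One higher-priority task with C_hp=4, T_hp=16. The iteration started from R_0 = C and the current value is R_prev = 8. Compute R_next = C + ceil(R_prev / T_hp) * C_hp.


R_next = C + ceil(R_prev / T_hp) * C_hp
ceil(8 / 16) = ceil(0.5) = 1
Interference = 1 * 4 = 4
R_next = 4 + 4 = 8
R_next = R_prev, so the iteration has converged (response time = 8).

8


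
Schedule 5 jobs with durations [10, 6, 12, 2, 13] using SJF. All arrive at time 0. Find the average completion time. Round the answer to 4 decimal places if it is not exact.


SJF order (ascending): [2, 6, 10, 12, 13]
Completion times:
  Job 1: burst=2, C=2
  Job 2: burst=6, C=8
  Job 3: burst=10, C=18
  Job 4: burst=12, C=30
  Job 5: burst=13, C=43
Average completion = 101/5 = 20.2

20.2


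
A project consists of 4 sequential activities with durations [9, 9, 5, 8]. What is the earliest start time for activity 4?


Activity 4 starts after activities 1 through 3 complete.
Predecessor durations: [9, 9, 5]
ES = 9 + 9 + 5 = 23

23


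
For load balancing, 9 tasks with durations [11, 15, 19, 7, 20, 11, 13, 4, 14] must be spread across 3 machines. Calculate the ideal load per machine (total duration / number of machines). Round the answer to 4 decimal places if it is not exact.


Total processing time = 11 + 15 + 19 + 7 + 20 + 11 + 13 + 4 + 14 = 114
Number of machines = 3
Ideal balanced load = 114 / 3 = 38.0

38.0


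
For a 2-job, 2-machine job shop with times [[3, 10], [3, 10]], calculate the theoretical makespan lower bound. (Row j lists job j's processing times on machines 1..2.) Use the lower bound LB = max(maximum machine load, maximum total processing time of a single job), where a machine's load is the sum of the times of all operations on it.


Machine loads:
  Machine 1: 3 + 3 = 6
  Machine 2: 10 + 10 = 20
Max machine load = 20
Job totals:
  Job 1: 13
  Job 2: 13
Max job total = 13
Lower bound = max(20, 13) = 20

20


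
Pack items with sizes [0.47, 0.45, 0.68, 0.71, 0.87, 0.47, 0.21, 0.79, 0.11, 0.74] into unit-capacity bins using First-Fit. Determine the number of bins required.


Place items sequentially using First-Fit:
  Item 0.47 -> new Bin 1
  Item 0.45 -> Bin 1 (now 0.92)
  Item 0.68 -> new Bin 2
  Item 0.71 -> new Bin 3
  Item 0.87 -> new Bin 4
  Item 0.47 -> new Bin 5
  Item 0.21 -> Bin 2 (now 0.89)
  Item 0.79 -> new Bin 6
  Item 0.11 -> Bin 2 (now 1.0)
  Item 0.74 -> new Bin 7
Total bins used = 7

7


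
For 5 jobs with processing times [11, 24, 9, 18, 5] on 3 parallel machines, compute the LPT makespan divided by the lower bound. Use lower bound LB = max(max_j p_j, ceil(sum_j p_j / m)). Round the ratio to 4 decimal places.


LPT order: [24, 18, 11, 9, 5]
Machine loads after assignment: [24, 23, 20]
LPT makespan = 24
Lower bound = max(max_job, ceil(total/3)) = max(24, 23) = 24
Ratio = 24 / 24 = 1.0

1.0


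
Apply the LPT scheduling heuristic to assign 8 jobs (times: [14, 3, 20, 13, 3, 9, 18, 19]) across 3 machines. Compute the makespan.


Sort jobs in decreasing order (LPT): [20, 19, 18, 14, 13, 9, 3, 3]
Assign each job to the least loaded machine:
  Machine 1: jobs [20, 9, 3, 3], load = 35
  Machine 2: jobs [19, 13], load = 32
  Machine 3: jobs [18, 14], load = 32
Makespan = max load = 35

35
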